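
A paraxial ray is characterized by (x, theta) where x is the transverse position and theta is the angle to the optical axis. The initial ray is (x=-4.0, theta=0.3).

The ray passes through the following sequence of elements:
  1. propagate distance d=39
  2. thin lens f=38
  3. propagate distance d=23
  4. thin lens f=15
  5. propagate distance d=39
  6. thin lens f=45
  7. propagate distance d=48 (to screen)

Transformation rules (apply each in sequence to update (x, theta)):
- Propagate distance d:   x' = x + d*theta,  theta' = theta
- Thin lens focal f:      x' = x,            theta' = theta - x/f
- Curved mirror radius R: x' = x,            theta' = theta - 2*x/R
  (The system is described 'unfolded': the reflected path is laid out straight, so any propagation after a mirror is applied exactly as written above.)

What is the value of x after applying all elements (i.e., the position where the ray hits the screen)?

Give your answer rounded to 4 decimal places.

Initial: x=-4.0000 theta=0.3000
After 1 (propagate distance d=39): x=7.7000 theta=0.3000
After 2 (thin lens f=38): x=7.7000 theta=37/380 (≈0.0974)
After 3 (propagate distance d=23): x=3777/380 (≈9.9395) theta=37/380 (≈0.0974)
After 4 (thin lens f=15): x=3777/380 (≈9.9395) theta=-537/950 (≈-0.5653)
After 5 (propagate distance d=39): x=-23001/1900 (≈-12.1058) theta=-537/950 (≈-0.5653)
After 6 (thin lens f=45): x=-23001/1900 (≈-12.1058) theta=-8443/28500 (≈-0.2962)
After 7 (propagate distance d=48 (to screen)): x=-250093/9500 (≈-26.3256) theta=-8443/28500 (≈-0.2962)
Rounded to 4 decimal places: x = -26.3256

Answer: -26.3256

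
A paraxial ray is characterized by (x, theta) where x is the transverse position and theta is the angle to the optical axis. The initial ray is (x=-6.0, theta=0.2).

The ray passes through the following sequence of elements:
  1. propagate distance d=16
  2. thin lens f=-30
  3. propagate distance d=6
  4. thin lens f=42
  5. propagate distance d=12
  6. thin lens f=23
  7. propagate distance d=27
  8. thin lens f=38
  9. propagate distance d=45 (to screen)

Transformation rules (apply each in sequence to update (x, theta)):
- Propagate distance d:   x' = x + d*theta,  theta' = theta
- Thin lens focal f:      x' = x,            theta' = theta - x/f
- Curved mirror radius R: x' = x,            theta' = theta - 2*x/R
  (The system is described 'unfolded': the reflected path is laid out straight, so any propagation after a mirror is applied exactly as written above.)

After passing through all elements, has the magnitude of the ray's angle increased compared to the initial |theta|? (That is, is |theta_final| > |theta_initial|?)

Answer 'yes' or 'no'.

Initial: x=-6.0000 theta=0.2000
After 1 (propagate distance d=16): x=-2.8000 theta=0.2000
After 2 (thin lens f=-30): x=-2.8000 theta=8/75 (≈0.1067)
After 3 (propagate distance d=6): x=-2.1600 theta=8/75 (≈0.1067)
After 4 (thin lens f=42): x=-2.1600 theta=83/525 (≈0.1581)
After 5 (propagate distance d=12): x=-46/175 (≈-0.2629) theta=83/525 (≈0.1581)
After 6 (thin lens f=23): x=-46/175 (≈-0.2629) theta=89/525 (≈0.1695)
After 7 (propagate distance d=27): x=151/35 (≈4.3143) theta=89/525 (≈0.1695)
After 8 (thin lens f=38): x=151/35 (≈4.3143) theta=1117/19950 (≈0.0560)
After 9 (propagate distance d=45 (to screen)): x=9089/1330 (≈6.8338) theta=1117/19950 (≈0.0560)
|theta_initial|=0.2000 |theta_final|=1117/19950 (≈0.0560) -> not increased

Answer: no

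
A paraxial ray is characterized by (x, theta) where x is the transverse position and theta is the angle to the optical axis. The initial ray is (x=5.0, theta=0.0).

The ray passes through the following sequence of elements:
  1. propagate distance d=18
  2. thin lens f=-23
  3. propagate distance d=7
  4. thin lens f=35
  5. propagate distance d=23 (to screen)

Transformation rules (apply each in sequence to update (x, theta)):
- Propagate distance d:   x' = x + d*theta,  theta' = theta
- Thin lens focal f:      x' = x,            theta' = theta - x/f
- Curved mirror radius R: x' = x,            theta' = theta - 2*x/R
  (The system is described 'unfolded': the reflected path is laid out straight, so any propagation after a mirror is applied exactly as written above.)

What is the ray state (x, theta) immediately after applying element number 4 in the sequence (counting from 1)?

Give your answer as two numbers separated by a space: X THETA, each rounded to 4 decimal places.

Initial: x=5.0000 theta=0.0000
After 1 (propagate distance d=18): x=5.0000 theta=0.0000
After 2 (thin lens f=-23): x=5.0000 theta=5/23 (≈0.2174)
After 3 (propagate distance d=7): x=150/23 (≈6.5217) theta=5/23 (≈0.2174)
After 4 (thin lens f=35): x=150/23 (≈6.5217) theta=5/161 (≈0.0311)
Rounded to 4 decimal places: x = 6.5217, theta = 0.0311

Answer: 6.5217 0.0311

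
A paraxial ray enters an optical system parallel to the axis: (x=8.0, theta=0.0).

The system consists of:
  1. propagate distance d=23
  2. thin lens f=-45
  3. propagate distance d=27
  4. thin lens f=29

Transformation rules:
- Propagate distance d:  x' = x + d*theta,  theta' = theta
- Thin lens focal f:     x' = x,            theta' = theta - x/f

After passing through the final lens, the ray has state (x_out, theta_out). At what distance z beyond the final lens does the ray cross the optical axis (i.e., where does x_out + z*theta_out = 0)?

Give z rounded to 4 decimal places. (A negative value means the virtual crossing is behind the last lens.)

Initial: x=8.0000 theta=0.0000
After 1 (propagate distance d=23): x=8.0000 theta=0.0000
After 2 (thin lens f=-45): x=8.0000 theta=8/45 (≈0.1778)
After 3 (propagate distance d=27): x=12.8000 theta=8/45 (≈0.1778)
After 4 (thin lens f=29): x=12.8000 theta=-344/1305 (≈-0.2636)
z_focus = -x_out/theta_out = -(12.8000)/(-344/1305) = 2088/43 ≈ 48.5581
Rounded to 4 decimal places: z = 48.5581

Answer: 48.5581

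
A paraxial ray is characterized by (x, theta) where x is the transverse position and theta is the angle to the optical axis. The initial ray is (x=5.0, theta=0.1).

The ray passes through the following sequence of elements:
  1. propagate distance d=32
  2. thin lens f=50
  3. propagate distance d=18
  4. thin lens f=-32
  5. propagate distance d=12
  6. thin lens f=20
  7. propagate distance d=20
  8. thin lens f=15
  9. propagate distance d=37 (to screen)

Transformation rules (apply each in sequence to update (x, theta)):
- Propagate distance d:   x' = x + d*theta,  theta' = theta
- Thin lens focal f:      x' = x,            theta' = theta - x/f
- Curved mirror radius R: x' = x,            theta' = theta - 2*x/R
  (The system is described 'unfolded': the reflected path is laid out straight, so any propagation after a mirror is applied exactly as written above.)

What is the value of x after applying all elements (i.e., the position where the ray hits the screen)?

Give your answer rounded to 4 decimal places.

Answer: -15.3096

Derivation:
Initial: x=5.0000 theta=0.1000
After 1 (propagate distance d=32): x=8.2000 theta=0.1000
After 2 (thin lens f=50): x=8.2000 theta=-0.0640
After 3 (propagate distance d=18): x=7.0480 theta=-0.0640
After 4 (thin lens f=-32): x=7.0480 theta=5/32 (≈0.1563)
After 5 (propagate distance d=12): x=8.9230 theta=5/32 (≈0.1563)
After 6 (thin lens f=20): x=8.9230 theta=-0.2899
After 7 (propagate distance d=20): x=3.1250 theta=-0.2899
After 8 (thin lens f=15): x=3.1250 theta=-14947/30000 (≈-0.4982)
After 9 (propagate distance d=37 (to screen)): x=-459289/30000 (≈-15.3096) theta=-14947/30000 (≈-0.4982)
Rounded to 4 decimal places: x = -15.3096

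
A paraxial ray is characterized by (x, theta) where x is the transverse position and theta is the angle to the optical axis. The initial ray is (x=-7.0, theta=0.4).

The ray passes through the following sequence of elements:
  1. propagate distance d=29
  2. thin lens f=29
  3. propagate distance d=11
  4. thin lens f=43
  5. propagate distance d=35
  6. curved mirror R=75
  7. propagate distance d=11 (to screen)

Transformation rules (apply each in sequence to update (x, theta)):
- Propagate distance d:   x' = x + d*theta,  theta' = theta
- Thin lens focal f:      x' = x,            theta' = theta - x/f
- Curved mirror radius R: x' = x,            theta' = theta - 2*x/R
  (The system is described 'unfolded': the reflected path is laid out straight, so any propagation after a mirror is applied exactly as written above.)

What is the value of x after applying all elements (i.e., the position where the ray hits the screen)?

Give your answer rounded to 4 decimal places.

Initial: x=-7.0000 theta=0.4000
After 1 (propagate distance d=29): x=4.6000 theta=0.4000
After 2 (thin lens f=29): x=4.6000 theta=7/29 (≈0.2414)
After 3 (propagate distance d=11): x=1052/145 (≈7.2552) theta=7/29 (≈0.2414)
After 4 (thin lens f=43): x=1052/145 (≈7.2552) theta=453/6235 (≈0.0727)
After 5 (propagate distance d=35): x=61091/6235 (≈9.7981) theta=453/6235 (≈0.0727)
After 6 (curved mirror R=75): x=61091/6235 (≈9.7981) theta=-88207/467625 (≈-0.1886)
After 7 (propagate distance d=11 (to screen)): x=3611548/467625 (≈7.7232) theta=-88207/467625 (≈-0.1886)
Rounded to 4 decimal places: x = 7.7232

Answer: 7.7232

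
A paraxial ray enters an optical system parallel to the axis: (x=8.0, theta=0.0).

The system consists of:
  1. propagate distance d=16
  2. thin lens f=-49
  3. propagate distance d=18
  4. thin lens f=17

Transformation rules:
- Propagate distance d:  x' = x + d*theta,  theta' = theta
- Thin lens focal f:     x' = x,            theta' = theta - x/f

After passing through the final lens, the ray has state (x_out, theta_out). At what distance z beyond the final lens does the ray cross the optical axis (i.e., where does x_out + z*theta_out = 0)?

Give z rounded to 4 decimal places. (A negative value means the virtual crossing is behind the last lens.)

Answer: 22.7800

Derivation:
Initial: x=8.0000 theta=0.0000
After 1 (propagate distance d=16): x=8.0000 theta=0.0000
After 2 (thin lens f=-49): x=8.0000 theta=8/49 (≈0.1633)
After 3 (propagate distance d=18): x=536/49 (≈10.9388) theta=8/49 (≈0.1633)
After 4 (thin lens f=17): x=536/49 (≈10.9388) theta=-400/833 (≈-0.4802)
z_focus = -x_out/theta_out = -(536/49)/(-400/833) = 22.7800
Rounded to 4 decimal places: z = 22.7800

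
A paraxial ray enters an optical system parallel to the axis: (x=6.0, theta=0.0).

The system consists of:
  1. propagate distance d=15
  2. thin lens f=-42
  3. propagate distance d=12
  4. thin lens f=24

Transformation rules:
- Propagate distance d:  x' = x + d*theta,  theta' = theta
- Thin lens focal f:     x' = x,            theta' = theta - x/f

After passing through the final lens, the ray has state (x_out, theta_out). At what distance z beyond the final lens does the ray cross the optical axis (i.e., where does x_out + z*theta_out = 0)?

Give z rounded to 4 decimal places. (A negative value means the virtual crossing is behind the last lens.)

Answer: 43.2000

Derivation:
Initial: x=6.0000 theta=0.0000
After 1 (propagate distance d=15): x=6.0000 theta=0.0000
After 2 (thin lens f=-42): x=6.0000 theta=1/7 (≈0.1429)
After 3 (propagate distance d=12): x=54/7 (≈7.7143) theta=1/7 (≈0.1429)
After 4 (thin lens f=24): x=54/7 (≈7.7143) theta=-5/28 (≈-0.1786)
z_focus = -x_out/theta_out = -(54/7)/(-5/28) = 43.2000
Rounded to 4 decimal places: z = 43.2000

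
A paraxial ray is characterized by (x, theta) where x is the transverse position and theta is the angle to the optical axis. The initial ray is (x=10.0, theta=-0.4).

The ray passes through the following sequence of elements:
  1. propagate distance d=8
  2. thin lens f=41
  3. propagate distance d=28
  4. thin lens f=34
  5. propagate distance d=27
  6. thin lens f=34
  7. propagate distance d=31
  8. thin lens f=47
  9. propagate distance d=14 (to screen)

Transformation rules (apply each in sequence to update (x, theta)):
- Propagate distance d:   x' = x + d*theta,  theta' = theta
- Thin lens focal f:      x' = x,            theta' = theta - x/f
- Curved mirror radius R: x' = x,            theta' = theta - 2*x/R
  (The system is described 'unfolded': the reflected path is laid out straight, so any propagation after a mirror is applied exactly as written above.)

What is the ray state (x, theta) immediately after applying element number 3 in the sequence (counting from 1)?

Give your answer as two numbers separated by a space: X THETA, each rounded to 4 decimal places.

Initial: x=10.0000 theta=-0.4000
After 1 (propagate distance d=8): x=6.8000 theta=-0.4000
After 2 (thin lens f=41): x=6.8000 theta=-116/205 (≈-0.5659)
After 3 (propagate distance d=28): x=-1854/205 (≈-9.0439) theta=-116/205 (≈-0.5659)
Rounded to 4 decimal places: x = -9.0439, theta = -0.5659

Answer: -9.0439 -0.5659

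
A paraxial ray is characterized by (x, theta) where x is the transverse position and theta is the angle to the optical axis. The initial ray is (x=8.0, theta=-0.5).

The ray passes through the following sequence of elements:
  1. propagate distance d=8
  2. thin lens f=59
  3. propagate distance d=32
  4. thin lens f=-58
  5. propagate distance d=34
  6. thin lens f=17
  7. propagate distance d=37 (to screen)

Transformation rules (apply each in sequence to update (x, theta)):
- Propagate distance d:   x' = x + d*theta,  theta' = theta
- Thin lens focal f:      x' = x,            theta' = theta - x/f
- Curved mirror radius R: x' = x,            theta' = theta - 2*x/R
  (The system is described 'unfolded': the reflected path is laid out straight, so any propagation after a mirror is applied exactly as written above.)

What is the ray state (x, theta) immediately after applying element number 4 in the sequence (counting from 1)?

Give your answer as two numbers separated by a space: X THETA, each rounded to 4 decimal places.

Answer: -14.1695 -0.8121

Derivation:
Initial: x=8.0000 theta=-0.5000
After 1 (propagate distance d=8): x=4.0000 theta=-0.5000
After 2 (thin lens f=59): x=4.0000 theta=-67/118 (≈-0.5678)
After 3 (propagate distance d=32): x=-836/59 (≈-14.1695) theta=-67/118 (≈-0.5678)
After 4 (thin lens f=-58): x=-836/59 (≈-14.1695) theta=-2779/3422 (≈-0.8121)
Rounded to 4 decimal places: x = -14.1695, theta = -0.8121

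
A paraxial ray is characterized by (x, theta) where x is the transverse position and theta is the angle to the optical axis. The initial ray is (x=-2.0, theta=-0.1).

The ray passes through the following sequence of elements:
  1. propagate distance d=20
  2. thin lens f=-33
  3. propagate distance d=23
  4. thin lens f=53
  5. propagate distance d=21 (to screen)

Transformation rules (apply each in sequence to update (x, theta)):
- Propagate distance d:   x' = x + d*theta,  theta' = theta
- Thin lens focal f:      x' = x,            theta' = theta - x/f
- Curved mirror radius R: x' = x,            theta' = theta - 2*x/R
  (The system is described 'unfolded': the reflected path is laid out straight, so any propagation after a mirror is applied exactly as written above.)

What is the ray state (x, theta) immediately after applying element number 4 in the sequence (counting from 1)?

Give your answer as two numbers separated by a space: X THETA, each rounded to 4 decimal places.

Answer: -9.0879 -0.0497

Derivation:
Initial: x=-2.0000 theta=-0.1000
After 1 (propagate distance d=20): x=-4.0000 theta=-0.1000
After 2 (thin lens f=-33): x=-4.0000 theta=-73/330 (≈-0.2212)
After 3 (propagate distance d=23): x=-2999/330 (≈-9.0879) theta=-73/330 (≈-0.2212)
After 4 (thin lens f=53): x=-2999/330 (≈-9.0879) theta=-29/583 (≈-0.0497)
Rounded to 4 decimal places: x = -9.0879, theta = -0.0497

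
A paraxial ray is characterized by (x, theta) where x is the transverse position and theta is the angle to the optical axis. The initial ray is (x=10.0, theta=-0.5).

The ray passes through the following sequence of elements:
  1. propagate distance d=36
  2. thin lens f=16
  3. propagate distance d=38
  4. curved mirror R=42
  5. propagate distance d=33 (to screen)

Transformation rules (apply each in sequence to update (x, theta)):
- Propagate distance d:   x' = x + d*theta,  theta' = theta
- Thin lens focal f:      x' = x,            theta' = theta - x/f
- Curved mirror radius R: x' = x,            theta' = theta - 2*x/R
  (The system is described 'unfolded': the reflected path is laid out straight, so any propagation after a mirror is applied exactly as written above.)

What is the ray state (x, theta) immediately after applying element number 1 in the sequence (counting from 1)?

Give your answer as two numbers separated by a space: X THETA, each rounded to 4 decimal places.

Answer: -8.0000 -0.5000

Derivation:
Initial: x=10.0000 theta=-0.5000
After 1 (propagate distance d=36): x=-8.0000 theta=-0.5000
Rounded to 4 decimal places: x = -8.0000, theta = -0.5000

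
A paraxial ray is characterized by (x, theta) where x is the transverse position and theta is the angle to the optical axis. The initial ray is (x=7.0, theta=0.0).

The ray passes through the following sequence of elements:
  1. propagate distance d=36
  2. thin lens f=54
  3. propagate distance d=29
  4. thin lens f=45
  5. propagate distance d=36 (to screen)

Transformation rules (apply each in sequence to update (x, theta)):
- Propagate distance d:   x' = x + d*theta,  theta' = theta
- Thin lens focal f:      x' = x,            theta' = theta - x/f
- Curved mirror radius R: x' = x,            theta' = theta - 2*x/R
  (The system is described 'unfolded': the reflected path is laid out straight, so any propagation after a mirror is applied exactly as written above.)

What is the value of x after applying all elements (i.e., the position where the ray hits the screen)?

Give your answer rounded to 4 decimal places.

Answer: -4.0185

Derivation:
Initial: x=7.0000 theta=0.0000
After 1 (propagate distance d=36): x=7.0000 theta=0.0000
After 2 (thin lens f=54): x=7.0000 theta=-7/54 (≈-0.1296)
After 3 (propagate distance d=29): x=175/54 (≈3.2407) theta=-7/54 (≈-0.1296)
After 4 (thin lens f=45): x=175/54 (≈3.2407) theta=-49/243 (≈-0.2016)
After 5 (propagate distance d=36 (to screen)): x=-217/54 (≈-4.0185) theta=-49/243 (≈-0.2016)
Rounded to 4 decimal places: x = -4.0185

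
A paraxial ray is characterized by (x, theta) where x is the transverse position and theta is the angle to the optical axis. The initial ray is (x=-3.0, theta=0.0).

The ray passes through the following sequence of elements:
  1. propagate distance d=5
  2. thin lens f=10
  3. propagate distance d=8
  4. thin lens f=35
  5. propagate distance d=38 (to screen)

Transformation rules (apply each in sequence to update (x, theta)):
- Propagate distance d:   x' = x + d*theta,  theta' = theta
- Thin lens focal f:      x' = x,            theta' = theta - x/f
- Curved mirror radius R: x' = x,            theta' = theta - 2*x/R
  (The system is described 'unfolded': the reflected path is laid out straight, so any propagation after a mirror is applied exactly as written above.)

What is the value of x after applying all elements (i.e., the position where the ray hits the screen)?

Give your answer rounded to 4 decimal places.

Answer: 11.4514

Derivation:
Initial: x=-3.0000 theta=0.0000
After 1 (propagate distance d=5): x=-3.0000 theta=0.0000
After 2 (thin lens f=10): x=-3.0000 theta=0.3000
After 3 (propagate distance d=8): x=-0.6000 theta=0.3000
After 4 (thin lens f=35): x=-0.6000 theta=111/350 (≈0.3171)
After 5 (propagate distance d=38 (to screen)): x=2004/175 (≈11.4514) theta=111/350 (≈0.3171)
Rounded to 4 decimal places: x = 11.4514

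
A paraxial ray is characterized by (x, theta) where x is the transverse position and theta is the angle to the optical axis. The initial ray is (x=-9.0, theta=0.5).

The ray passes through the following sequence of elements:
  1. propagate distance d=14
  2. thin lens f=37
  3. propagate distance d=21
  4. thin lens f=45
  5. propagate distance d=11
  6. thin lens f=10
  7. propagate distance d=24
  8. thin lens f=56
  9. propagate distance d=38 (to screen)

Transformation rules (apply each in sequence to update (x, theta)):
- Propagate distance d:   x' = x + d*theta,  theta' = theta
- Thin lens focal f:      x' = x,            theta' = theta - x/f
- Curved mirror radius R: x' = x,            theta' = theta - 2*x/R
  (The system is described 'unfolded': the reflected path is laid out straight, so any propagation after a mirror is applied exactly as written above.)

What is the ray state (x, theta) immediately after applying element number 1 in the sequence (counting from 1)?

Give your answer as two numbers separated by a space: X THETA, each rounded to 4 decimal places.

Answer: -2.0000 0.5000

Derivation:
Initial: x=-9.0000 theta=0.5000
After 1 (propagate distance d=14): x=-2.0000 theta=0.5000
Rounded to 4 decimal places: x = -2.0000, theta = 0.5000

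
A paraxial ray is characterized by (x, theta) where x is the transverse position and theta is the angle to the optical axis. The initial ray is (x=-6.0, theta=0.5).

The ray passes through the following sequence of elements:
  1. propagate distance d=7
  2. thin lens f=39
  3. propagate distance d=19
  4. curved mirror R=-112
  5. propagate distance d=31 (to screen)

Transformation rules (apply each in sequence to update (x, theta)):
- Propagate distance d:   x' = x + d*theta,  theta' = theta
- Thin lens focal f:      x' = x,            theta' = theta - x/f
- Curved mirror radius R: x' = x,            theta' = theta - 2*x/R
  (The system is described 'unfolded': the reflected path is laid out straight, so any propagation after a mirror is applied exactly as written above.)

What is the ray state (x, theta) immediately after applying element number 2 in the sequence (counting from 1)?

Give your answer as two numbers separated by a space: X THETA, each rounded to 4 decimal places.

Initial: x=-6.0000 theta=0.5000
After 1 (propagate distance d=7): x=-2.5000 theta=0.5000
After 2 (thin lens f=39): x=-2.5000 theta=22/39 (≈0.5641)
Rounded to 4 decimal places: x = -2.5000, theta = 0.5641

Answer: -2.5000 0.5641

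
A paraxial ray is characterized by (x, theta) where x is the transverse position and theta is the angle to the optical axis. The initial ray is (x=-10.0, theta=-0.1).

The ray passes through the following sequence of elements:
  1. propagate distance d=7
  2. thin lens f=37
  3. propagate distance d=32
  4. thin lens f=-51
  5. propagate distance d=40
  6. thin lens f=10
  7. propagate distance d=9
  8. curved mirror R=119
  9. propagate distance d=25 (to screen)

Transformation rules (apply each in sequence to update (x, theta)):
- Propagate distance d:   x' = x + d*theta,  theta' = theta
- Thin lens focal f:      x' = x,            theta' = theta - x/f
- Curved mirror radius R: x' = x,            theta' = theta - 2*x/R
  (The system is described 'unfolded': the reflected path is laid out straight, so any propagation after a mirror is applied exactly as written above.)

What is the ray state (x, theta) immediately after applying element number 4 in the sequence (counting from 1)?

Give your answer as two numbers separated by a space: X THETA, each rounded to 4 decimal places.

Initial: x=-10.0000 theta=-0.1000
After 1 (propagate distance d=7): x=-10.7000 theta=-0.1000
After 2 (thin lens f=37): x=-10.7000 theta=7/37 (≈0.1892)
After 3 (propagate distance d=32): x=-1719/370 (≈-4.6459) theta=7/37 (≈0.1892)
After 4 (thin lens f=-51): x=-1719/370 (≈-4.6459) theta=617/6290 (≈0.0981)
Rounded to 4 decimal places: x = -4.6459, theta = 0.0981

Answer: -4.6459 0.0981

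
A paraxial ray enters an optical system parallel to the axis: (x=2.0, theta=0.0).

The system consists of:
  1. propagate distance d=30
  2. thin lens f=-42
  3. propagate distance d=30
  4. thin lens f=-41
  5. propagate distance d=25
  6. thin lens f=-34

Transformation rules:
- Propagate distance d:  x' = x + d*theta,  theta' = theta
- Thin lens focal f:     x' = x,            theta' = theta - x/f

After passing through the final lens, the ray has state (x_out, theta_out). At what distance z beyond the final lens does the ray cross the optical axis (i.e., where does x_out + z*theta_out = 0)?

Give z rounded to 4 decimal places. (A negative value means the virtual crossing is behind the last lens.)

Initial: x=2.0000 theta=0.0000
After 1 (propagate distance d=30): x=2.0000 theta=0.0000
After 2 (thin lens f=-42): x=2.0000 theta=1/21 (≈0.0476)
After 3 (propagate distance d=30): x=24/7 (≈3.4286) theta=1/21 (≈0.0476)
After 4 (thin lens f=-41): x=24/7 (≈3.4286) theta=113/861 (≈0.1312)
After 5 (propagate distance d=25): x=5777/861 (≈6.7096) theta=113/861 (≈0.1312)
After 6 (thin lens f=-34): x=5777/861 (≈6.7096) theta=9619/29274 (≈0.3286)
z_focus = -x_out/theta_out = -(5777/861)/(9619/29274) = -196418/9619 ≈ -20.4198
Rounded to 4 decimal places: z = -20.4198

Answer: -20.4198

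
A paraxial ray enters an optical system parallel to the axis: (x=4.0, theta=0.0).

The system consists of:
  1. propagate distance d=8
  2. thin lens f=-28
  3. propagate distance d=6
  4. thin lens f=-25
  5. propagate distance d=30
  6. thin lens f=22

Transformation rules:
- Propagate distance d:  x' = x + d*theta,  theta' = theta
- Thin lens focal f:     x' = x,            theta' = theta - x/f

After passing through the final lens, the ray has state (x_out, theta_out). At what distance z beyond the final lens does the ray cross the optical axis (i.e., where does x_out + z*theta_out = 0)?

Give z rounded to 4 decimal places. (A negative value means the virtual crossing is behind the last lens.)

Initial: x=4.0000 theta=0.0000
After 1 (propagate distance d=8): x=4.0000 theta=0.0000
After 2 (thin lens f=-28): x=4.0000 theta=1/7 (≈0.1429)
After 3 (propagate distance d=6): x=34/7 (≈4.8571) theta=1/7 (≈0.1429)
After 4 (thin lens f=-25): x=34/7 (≈4.8571) theta=59/175 (≈0.3371)
After 5 (propagate distance d=30): x=524/35 (≈14.9714) theta=59/175 (≈0.3371)
After 6 (thin lens f=22): x=524/35 (≈14.9714) theta=-661/1925 (≈-0.3434)
z_focus = -x_out/theta_out = -(524/35)/(-661/1925) = 28820/661 ≈ 43.6006
Rounded to 4 decimal places: z = 43.6006

Answer: 43.6006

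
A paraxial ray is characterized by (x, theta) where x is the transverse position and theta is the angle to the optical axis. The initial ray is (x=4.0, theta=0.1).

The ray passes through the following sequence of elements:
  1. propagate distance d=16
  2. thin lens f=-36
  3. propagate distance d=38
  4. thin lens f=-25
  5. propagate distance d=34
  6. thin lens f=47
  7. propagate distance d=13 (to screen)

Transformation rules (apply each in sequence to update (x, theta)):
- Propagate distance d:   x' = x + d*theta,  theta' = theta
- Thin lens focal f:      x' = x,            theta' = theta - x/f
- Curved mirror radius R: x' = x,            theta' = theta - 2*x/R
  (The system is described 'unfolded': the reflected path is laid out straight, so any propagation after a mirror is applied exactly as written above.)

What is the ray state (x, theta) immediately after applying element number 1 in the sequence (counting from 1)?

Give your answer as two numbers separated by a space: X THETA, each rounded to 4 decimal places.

Answer: 5.6000 0.1000

Derivation:
Initial: x=4.0000 theta=0.1000
After 1 (propagate distance d=16): x=5.6000 theta=0.1000
Rounded to 4 decimal places: x = 5.6000, theta = 0.1000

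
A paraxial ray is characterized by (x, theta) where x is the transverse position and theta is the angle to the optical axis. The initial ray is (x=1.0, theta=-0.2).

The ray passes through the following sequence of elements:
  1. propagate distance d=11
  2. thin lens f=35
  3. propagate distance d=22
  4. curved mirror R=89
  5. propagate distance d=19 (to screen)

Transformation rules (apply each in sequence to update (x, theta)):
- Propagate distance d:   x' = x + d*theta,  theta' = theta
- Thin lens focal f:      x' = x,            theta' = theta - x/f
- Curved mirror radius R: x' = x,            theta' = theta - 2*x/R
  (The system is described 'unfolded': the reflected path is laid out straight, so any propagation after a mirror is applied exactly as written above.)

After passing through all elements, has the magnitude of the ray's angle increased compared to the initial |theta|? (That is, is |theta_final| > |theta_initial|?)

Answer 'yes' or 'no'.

Answer: no

Derivation:
Initial: x=1.0000 theta=-0.2000
After 1 (propagate distance d=11): x=-1.2000 theta=-0.2000
After 2 (thin lens f=35): x=-1.2000 theta=-29/175 (≈-0.1657)
After 3 (propagate distance d=22): x=-848/175 (≈-4.8457) theta=-29/175 (≈-0.1657)
After 4 (curved mirror R=89): x=-848/175 (≈-4.8457) theta=-177/3115 (≈-0.0568)
After 5 (propagate distance d=19 (to screen)): x=-92287/15575 (≈-5.9253) theta=-177/3115 (≈-0.0568)
|theta_initial|=0.2000 |theta_final|=177/3115 (≈0.0568) -> not increased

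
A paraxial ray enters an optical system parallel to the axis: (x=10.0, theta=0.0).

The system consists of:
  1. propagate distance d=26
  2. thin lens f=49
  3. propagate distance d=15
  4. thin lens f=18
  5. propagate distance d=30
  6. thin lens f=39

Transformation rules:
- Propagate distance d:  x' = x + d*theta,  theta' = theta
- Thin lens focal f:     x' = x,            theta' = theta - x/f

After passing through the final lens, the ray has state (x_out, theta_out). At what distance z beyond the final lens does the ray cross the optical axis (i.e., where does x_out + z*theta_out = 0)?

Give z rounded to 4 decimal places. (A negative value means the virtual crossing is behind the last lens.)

Answer: -34.2333

Derivation:
Initial: x=10.0000 theta=0.0000
After 1 (propagate distance d=26): x=10.0000 theta=0.0000
After 2 (thin lens f=49): x=10.0000 theta=-10/49 (≈-0.2041)
After 3 (propagate distance d=15): x=340/49 (≈6.9388) theta=-10/49 (≈-0.2041)
After 4 (thin lens f=18): x=340/49 (≈6.9388) theta=-260/441 (≈-0.5896)
After 5 (propagate distance d=30): x=-1580/147 (≈-10.7483) theta=-260/441 (≈-0.5896)
After 6 (thin lens f=39): x=-1580/147 (≈-10.7483) theta=-200/637 (≈-0.3140)
z_focus = -x_out/theta_out = -(-1580/147)/(-200/637) = -1027/30 ≈ -34.2333
Rounded to 4 decimal places: z = -34.2333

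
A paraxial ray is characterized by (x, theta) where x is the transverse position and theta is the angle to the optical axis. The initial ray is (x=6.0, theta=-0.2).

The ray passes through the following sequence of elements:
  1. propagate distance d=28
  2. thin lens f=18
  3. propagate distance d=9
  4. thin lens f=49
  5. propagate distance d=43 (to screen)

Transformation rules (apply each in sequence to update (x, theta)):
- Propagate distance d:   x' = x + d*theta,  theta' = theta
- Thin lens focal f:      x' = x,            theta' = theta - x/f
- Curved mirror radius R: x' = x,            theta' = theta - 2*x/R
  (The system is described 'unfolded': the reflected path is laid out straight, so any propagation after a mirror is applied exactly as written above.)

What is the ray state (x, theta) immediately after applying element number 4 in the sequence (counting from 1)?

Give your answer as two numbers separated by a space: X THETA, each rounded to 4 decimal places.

Answer: -1.6000 -0.1896

Derivation:
Initial: x=6.0000 theta=-0.2000
After 1 (propagate distance d=28): x=0.4000 theta=-0.2000
After 2 (thin lens f=18): x=0.4000 theta=-2/9 (≈-0.2222)
After 3 (propagate distance d=9): x=-1.6000 theta=-2/9 (≈-0.2222)
After 4 (thin lens f=49): x=-1.6000 theta=-418/2205 (≈-0.1896)
Rounded to 4 decimal places: x = -1.6000, theta = -0.1896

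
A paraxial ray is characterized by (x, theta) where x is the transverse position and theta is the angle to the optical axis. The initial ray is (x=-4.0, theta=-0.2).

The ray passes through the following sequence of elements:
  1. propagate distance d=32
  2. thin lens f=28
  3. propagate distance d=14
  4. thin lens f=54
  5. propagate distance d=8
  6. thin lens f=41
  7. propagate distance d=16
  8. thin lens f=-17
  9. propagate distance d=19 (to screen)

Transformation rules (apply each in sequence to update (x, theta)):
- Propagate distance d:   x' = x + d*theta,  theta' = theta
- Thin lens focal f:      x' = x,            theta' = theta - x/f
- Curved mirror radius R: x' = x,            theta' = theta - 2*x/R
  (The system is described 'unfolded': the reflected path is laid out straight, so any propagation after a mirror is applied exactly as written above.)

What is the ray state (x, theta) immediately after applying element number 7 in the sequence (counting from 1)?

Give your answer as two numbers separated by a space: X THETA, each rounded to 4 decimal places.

Answer: 1.7941 0.4523

Derivation:
Initial: x=-4.0000 theta=-0.2000
After 1 (propagate distance d=32): x=-10.4000 theta=-0.2000
After 2 (thin lens f=28): x=-10.4000 theta=6/35 (≈0.1714)
After 3 (propagate distance d=14): x=-8.0000 theta=6/35 (≈0.1714)
After 4 (thin lens f=54): x=-8.0000 theta=302/945 (≈0.3196)
After 5 (propagate distance d=8): x=-5144/945 (≈-5.4434) theta=302/945 (≈0.3196)
After 6 (thin lens f=41): x=-5144/945 (≈-5.4434) theta=5842/12915 (≈0.4523)
After 7 (propagate distance d=16): x=69512/38745 (≈1.7941) theta=5842/12915 (≈0.4523)
Rounded to 4 decimal places: x = 1.7941, theta = 0.4523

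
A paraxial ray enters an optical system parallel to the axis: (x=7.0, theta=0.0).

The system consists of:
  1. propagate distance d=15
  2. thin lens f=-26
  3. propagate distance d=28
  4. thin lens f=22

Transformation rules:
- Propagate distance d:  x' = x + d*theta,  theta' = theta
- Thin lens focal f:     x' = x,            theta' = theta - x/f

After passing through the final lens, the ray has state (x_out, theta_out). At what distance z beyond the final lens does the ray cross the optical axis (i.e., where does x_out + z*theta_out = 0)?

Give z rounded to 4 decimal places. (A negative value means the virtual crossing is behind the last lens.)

Answer: 37.1250

Derivation:
Initial: x=7.0000 theta=0.0000
After 1 (propagate distance d=15): x=7.0000 theta=0.0000
After 2 (thin lens f=-26): x=7.0000 theta=7/26 (≈0.2692)
After 3 (propagate distance d=28): x=189/13 (≈14.5385) theta=7/26 (≈0.2692)
After 4 (thin lens f=22): x=189/13 (≈14.5385) theta=-56/143 (≈-0.3916)
z_focus = -x_out/theta_out = -(189/13)/(-56/143) = 37.1250
Rounded to 4 decimal places: z = 37.1250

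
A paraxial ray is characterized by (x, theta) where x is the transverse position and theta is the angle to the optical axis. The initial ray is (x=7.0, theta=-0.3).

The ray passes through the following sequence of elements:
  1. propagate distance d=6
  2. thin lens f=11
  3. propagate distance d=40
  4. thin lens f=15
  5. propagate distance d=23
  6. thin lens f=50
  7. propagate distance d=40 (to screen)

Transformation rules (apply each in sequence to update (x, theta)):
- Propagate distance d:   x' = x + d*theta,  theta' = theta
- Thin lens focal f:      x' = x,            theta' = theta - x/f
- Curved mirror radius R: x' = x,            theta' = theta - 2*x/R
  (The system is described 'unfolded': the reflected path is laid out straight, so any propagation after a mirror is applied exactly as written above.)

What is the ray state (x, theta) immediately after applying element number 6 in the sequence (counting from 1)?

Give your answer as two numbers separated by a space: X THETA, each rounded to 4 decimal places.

Answer: -4.0612 1.0224

Derivation:
Initial: x=7.0000 theta=-0.3000
After 1 (propagate distance d=6): x=5.2000 theta=-0.3000
After 2 (thin lens f=11): x=5.2000 theta=-17/22 (≈-0.7727)
After 3 (propagate distance d=40): x=-1414/55 (≈-25.7091) theta=-17/22 (≈-0.7727)
After 4 (thin lens f=15): x=-1414/55 (≈-25.7091) theta=1553/1650 (≈0.9412)
After 5 (propagate distance d=23): x=-6701/1650 (≈-4.0612) theta=1553/1650 (≈0.9412)
After 6 (thin lens f=50): x=-6701/1650 (≈-4.0612) theta=28117/27500 (≈1.0224)
Rounded to 4 decimal places: x = -4.0612, theta = 1.0224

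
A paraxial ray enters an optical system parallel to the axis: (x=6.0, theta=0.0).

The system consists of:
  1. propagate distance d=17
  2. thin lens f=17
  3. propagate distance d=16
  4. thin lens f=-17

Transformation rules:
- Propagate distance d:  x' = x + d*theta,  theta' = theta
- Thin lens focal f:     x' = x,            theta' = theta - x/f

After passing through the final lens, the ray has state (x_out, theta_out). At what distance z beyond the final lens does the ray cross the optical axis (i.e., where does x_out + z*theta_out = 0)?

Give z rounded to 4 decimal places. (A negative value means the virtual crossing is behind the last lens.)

Initial: x=6.0000 theta=0.0000
After 1 (propagate distance d=17): x=6.0000 theta=0.0000
After 2 (thin lens f=17): x=6.0000 theta=-6/17 (≈-0.3529)
After 3 (propagate distance d=16): x=6/17 (≈0.3529) theta=-6/17 (≈-0.3529)
After 4 (thin lens f=-17): x=6/17 (≈0.3529) theta=-96/289 (≈-0.3322)
z_focus = -x_out/theta_out = -(6/17)/(-96/289) = 1.0625
Rounded to 4 decimal places: z = 1.0625

Answer: 1.0625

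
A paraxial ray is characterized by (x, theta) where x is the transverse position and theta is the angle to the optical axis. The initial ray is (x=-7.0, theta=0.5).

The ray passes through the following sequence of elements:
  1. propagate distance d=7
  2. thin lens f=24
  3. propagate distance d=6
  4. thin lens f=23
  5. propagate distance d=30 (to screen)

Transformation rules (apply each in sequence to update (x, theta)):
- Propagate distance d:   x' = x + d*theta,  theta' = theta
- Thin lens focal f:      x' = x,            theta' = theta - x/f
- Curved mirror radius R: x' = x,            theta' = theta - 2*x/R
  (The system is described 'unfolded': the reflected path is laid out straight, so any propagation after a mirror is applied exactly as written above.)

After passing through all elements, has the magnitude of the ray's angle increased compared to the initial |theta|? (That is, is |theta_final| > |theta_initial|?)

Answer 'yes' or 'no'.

Answer: yes

Derivation:
Initial: x=-7.0000 theta=0.5000
After 1 (propagate distance d=7): x=-3.5000 theta=0.5000
After 2 (thin lens f=24): x=-3.5000 theta=31/48 (≈0.6458)
After 3 (propagate distance d=6): x=0.3750 theta=31/48 (≈0.6458)
After 4 (thin lens f=23): x=0.3750 theta=695/1104 (≈0.6295)
After 5 (propagate distance d=30 (to screen)): x=443/23 (≈19.2609) theta=695/1104 (≈0.6295)
|theta_initial|=0.5000 |theta_final|=695/1104 (≈0.6295) -> increased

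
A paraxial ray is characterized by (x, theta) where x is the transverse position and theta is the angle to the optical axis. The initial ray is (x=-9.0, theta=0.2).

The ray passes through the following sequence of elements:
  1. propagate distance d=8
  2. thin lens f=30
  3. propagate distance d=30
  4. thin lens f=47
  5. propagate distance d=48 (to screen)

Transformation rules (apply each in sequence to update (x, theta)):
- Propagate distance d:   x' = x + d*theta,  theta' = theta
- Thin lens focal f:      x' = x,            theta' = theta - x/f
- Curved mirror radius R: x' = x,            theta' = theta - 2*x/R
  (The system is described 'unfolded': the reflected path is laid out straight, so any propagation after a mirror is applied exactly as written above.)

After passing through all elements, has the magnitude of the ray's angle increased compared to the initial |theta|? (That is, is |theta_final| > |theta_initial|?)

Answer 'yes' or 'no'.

Initial: x=-9.0000 theta=0.2000
After 1 (propagate distance d=8): x=-7.4000 theta=0.2000
After 2 (thin lens f=30): x=-7.4000 theta=67/150 (≈0.4467)
After 3 (propagate distance d=30): x=6.0000 theta=67/150 (≈0.4467)
After 4 (thin lens f=47): x=6.0000 theta=2249/7050 (≈0.3190)
After 5 (propagate distance d=48 (to screen)): x=25042/1175 (≈21.3123) theta=2249/7050 (≈0.3190)
|theta_initial|=0.2000 |theta_final|=2249/7050 (≈0.3190) -> increased

Answer: yes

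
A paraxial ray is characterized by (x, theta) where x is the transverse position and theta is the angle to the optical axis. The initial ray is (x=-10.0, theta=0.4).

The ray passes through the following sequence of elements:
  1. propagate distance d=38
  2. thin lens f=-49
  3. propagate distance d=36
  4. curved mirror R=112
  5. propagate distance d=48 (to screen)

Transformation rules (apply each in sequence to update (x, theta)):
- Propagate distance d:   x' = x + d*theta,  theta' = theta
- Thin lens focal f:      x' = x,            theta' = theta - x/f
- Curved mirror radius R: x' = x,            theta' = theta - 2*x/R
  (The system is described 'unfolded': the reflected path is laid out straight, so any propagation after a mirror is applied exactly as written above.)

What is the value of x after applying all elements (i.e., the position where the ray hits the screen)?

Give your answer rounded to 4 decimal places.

Initial: x=-10.0000 theta=0.4000
After 1 (propagate distance d=38): x=5.2000 theta=0.4000
After 2 (thin lens f=-49): x=5.2000 theta=124/245 (≈0.5061)
After 3 (propagate distance d=36): x=5738/245 (≈23.4204) theta=124/245 (≈0.5061)
After 4 (curved mirror R=112): x=5738/245 (≈23.4204) theta=603/6860 (≈0.0879)
After 5 (propagate distance d=48 (to screen)): x=47402/1715 (≈27.6397) theta=603/6860 (≈0.0879)
Rounded to 4 decimal places: x = 27.6397

Answer: 27.6397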